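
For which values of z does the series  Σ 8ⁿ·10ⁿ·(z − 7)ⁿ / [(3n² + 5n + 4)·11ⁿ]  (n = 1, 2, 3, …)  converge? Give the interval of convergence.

[549/80, 571/80]

By the ratio test, |a_{n+1}/a_n| = [(3n² + 5n + 4)/(3(n+1)² + 5(n+1) + 4)] · 8·10/11 → 80/11.
Thus R = 1/(80/11) = 11/80.
When z = 571/80, the series is dominated by a constant times Σ 1/n², which converges (p = 2 > 1).
At z = 549/80: absolute convergence follows by limit comparison with Σ 1/n².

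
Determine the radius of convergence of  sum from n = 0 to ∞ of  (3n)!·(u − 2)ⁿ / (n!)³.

Ratio test: |a_{n+1}/a_n| = (3n+1)·(3n+2)·(3n+3)/(n+1)³ → 27 as n → ∞.
The series converges when 27 · |u − 2| < 1, giving R = 1/27.

R = 1/27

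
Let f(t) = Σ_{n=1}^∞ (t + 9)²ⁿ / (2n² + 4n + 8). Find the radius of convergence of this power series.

R = 1

Ratio test: |a_{n+1}/a_n| = (2n² + 4n + 8)/(2(n+1)² + 4(n+1) + 8) → 1 as n → ∞.
Successive powers of (t + 9) differ by 2, so the series converges when |t + 9|² · 1 < 1, i.e. |t + 9| < √(1) = 1. So R = 1.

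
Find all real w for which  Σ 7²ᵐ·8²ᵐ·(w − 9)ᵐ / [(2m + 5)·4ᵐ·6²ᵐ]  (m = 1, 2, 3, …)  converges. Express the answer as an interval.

Apply the ratio test: |a_{m+1}| / |a_m| = [(2m + 5)/(2(m+1) + 5)] · 49·64/(4·36), which tends to 196/9 as m → ∞.
Hence the series converges for |w − 9| < 1/(196/9) = 9/196, so the radius of convergence is 9/196.
Check w = 1773/196: the terms behave like c/m; limit comparison with the harmonic series gives divergence.
Endpoint w = 1755/196: an alternating series whose terms decrease to 0 in absolute value, so it converges by the Leibniz criterion.

[1755/196, 1773/196)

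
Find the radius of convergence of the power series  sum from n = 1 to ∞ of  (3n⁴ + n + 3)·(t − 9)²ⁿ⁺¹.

R = 1

Apply the ratio test: |a_{n+1}| / |a_n| = (3(n+1)⁴ + (n+1) + 3)/(3n⁴ + n + 3), which tends to 1 as n → ∞.
Since the exponent of (t − 9) increases by 2 each term, convergence requires |t − 9|² < 1, hence R = 1.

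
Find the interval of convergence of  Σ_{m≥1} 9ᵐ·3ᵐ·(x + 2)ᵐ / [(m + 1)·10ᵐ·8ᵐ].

Ratio test: |a_{m+1}/a_m| = [(m + 1)/((m+1) + 1)] · 9·3/(10·8) → 27/80 as m → ∞.
Hence the series converges for |x + 2| < 1/(27/80) = 80/27, so the radius of convergence is 80/27.
Endpoint x = 26/27: the terms are asymptotic to a nonzero constant times 1/m, so the series diverges by limit comparison with Σ 1/m.
Check x = -134/27: an alternating series whose terms decrease to 0 in absolute value, so it converges by the Leibniz criterion.

[-134/27, 26/27)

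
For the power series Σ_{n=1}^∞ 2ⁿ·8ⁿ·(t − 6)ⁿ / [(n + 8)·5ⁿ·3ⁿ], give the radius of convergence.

R = 15/16

Ratio test: |a_{n+1}/a_n| = [(n + 8)/((n+1) + 8)] · 2·8/(5·3) → 16/15 as n → ∞.
Convergence for |t − 6| · 16/15 < 1, i.e. |t − 6| < 15/16. So R = 15/16.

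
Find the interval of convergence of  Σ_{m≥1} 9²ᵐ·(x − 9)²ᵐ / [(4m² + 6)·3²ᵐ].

By the ratio test, |a_{m+1}/a_m| = [(4m² + 6)/(4(m+1)² + 6)] · 81/9 → 9.
Successive powers of (x − 9) differ by 2, so the series converges when |x − 9|² · 9 < 1, i.e. |x − 9| < √(1/9) = 1/3. So R = 1/3.
At x = 28/3: the terms are on the order of 1/m², so the series converges absolutely by comparison with the p-series (p = 2 > 1).
When x = 26/3, absolute convergence follows by limit comparison with Σ 1/m².

[26/3, 28/3]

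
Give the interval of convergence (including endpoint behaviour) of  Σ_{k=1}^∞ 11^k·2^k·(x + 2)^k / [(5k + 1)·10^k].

By the ratio test, |a_{k+1}/a_k| = [(5k + 1)/(5(k+1) + 1)] · 11·2/10 → 11/5.
The series converges when 11/5 · |x + 2| < 1, giving R = 5/11.
Endpoint x = -17/11: the terms are asymptotic to a nonzero constant times 1/k, so the series diverges by limit comparison with Σ 1/k.
When x = -27/11, an alternating series whose terms decrease to 0 in absolute value, so it converges by the Leibniz criterion.

[-27/11, -17/11)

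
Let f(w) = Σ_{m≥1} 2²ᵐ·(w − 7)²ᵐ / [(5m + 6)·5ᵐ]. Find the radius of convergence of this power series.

R = √5/2

Apply the ratio test: |a_{m+1}| / |a_m| = [(5m + 6)/(5(m+1) + 6)] · 4/5, which tends to 4/5 as m → ∞.
Successive powers of (w − 7) differ by 2, so the series converges when |w − 7|² · 4/5 < 1, i.e. |w − 7| < √(5/4). So R = √5/2.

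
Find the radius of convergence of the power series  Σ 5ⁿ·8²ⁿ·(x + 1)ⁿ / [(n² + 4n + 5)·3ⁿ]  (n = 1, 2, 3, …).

Ratio test: |a_{n+1}/a_n| = [(n² + 4n + 5)/((n+1)² + 4(n+1) + 5)] · 5·64/3 → 320/3 as n → ∞.
Thus R = 1/(320/3) = 3/320.

R = 3/320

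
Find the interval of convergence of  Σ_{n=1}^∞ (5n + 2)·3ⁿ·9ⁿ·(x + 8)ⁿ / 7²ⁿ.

By the ratio test, |a_{n+1}/a_n| = [(5(n+1) + 2)/(5n + 2)] · 3·9/49 → 27/49.
Thus R = 1/(27/49) = 49/27.
Endpoint x = -167/27: the terms have absolute value of order n, which does not tend to 0, so the series diverges by the divergence test.
Check x = -265/27: the terms have absolute value of order n, which does not tend to 0, so the series diverges by the divergence test.

(-265/27, -167/27)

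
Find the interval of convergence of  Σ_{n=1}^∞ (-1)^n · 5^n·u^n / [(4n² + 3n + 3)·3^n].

[-3/5, 3/5]

Apply the ratio test: |a_{n+1}| / |a_n| = [(4n² + 3n + 3)/(4(n+1)² + 3(n+1) + 3)] · 5/3, which tends to 5/3 as n → ∞.
Hence the series converges for |u| < 1/(5/3) = 3/5, so the radius of convergence is 3/5.
Check u = 3/5: the series is dominated by a constant times Σ 1/n², which converges (p = 2 > 1).
Check u = -3/5: absolute convergence follows by limit comparison with Σ 1/n².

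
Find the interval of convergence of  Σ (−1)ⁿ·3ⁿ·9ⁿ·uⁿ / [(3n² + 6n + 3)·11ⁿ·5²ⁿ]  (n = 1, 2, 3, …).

Apply the ratio test: |a_{n+1}| / |a_n| = [(3n² + 6n + 3)/(3(n+1)² + 6(n+1) + 3)] · 3·9/(11·25), which tends to 27/275 as n → ∞.
Hence the series converges for |u| < 1/(27/275) = 275/27, so the radius of convergence is 275/27.
Endpoint u = 275/27: the series is dominated by a constant times Σ 1/n², which converges (p = 2 > 1).
Check u = -275/27: the terms are on the order of 1/n², so the series converges absolutely by comparison with the p-series (p = 2 > 1).

[-275/27, 275/27]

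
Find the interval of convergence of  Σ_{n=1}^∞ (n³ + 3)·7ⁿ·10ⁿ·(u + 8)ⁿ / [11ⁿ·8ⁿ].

(-324/35, -236/35)

The ratio of consecutive coefficients is [((n+1)³ + 3)/(n³ + 3)] · 7·10/(11·8) → 35/44.
Convergence for |u + 8| · 35/44 < 1, i.e. |u + 8| < 44/35. So R = 44/35.
When u = -236/35, the terms do not tend to 0, so the series diverges.
At u = -324/35: the n-th term does not approach 0; divergence by the term test.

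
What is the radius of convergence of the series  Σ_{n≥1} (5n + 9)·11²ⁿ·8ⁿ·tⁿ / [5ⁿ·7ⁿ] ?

Apply the ratio test: |a_{n+1}| / |a_n| = [(5(n+1) + 9)/(5n + 9)] · 121·8/(5·7), which tends to 968/35 as n → ∞.
Hence the series converges for |t| < 1/(968/35) = 35/968, so the radius of convergence is 35/968.

R = 35/968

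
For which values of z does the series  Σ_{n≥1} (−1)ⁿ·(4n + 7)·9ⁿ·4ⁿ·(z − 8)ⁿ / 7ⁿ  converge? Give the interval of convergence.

(281/36, 295/36)

By the ratio test, |a_{n+1}/a_n| = [(4(n+1) + 7)/(4n + 7)] · 9·4/7 → 36/7.
Thus R = 1/(36/7) = 7/36.
At z = 295/36: the n-th term does not approach 0; divergence by the term test.
Endpoint z = 281/36: the terms do not tend to 0, so the series diverges.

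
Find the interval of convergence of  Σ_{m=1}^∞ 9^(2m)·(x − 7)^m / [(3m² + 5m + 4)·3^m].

The ratio of consecutive coefficients is [(3m² + 5m + 4)/(3(m+1)² + 5(m+1) + 4)] · 81/3 → 27.
Thus R = 1/(27) = 1/27.
At x = 190/27: the series is dominated by a constant times Σ 1/m², which converges (p = 2 > 1).
Endpoint x = 188/27: absolute convergence follows by limit comparison with Σ 1/m².

[188/27, 190/27]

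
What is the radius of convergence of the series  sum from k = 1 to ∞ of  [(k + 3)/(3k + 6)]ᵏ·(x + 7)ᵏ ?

By the Cauchy root test, |a_k|^(1/k) = (k + 3)/(3k + 6) → 1/3.
Hence the series converges for |x + 7| < 1/(1/3) = 3, so the radius of convergence is 3.

R = 3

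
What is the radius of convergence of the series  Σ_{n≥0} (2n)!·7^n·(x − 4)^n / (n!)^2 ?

The ratio of consecutive coefficients is (2n+1)·(2n+2)/(n+1)² · 7 → 28.
The series converges when 28 · |x − 4| < 1, giving R = 1/28.

R = 1/28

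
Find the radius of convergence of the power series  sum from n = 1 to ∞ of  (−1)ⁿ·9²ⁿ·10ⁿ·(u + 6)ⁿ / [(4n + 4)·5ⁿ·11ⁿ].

By the ratio test, |a_{n+1}/a_n| = [(4n + 4)/(4(n+1) + 4)] · 81·10/(5·11) → 162/11.
Hence the series converges for |u + 6| < 1/(162/11) = 11/162, so the radius of convergence is 11/162.

R = 11/162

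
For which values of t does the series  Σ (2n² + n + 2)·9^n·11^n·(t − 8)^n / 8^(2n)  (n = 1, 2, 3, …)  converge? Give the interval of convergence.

(728/99, 856/99)

By the ratio test, |a_{n+1}/a_n| = [(2(n+1)² + (n+1) + 2)/(2n² + n + 2)] · 9·11/64 → 99/64.
Thus R = 1/(99/64) = 64/99.
At t = 856/99: the n-th term does not approach 0; divergence by the term test.
Endpoint t = 728/99: the terms do not tend to 0, so the series diverges.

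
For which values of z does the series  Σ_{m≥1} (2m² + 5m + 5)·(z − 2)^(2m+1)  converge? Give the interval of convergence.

(1, 3)

Ratio test: |a_{m+1}/a_m| = (2(m+1)² + 5(m+1) + 5)/(2m² + 5m + 5) → 1 as m → ∞.
Successive powers of (z − 2) differ by 2, so the series converges when |z − 2|² · 1 < 1, i.e. |z − 2| < √(1) = 1. So R = 1.
Check z = 3: the terms do not tend to 0, so the series diverges.
When z = 1, the m-th term does not approach 0; divergence by the term test.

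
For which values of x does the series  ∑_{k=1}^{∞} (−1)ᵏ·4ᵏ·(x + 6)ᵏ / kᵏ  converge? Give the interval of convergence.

(−∞, ∞)

By the Cauchy root test, |a_k|^(1/k) = 4/k → 0.
The limit is 0 for every x, so R = ∞.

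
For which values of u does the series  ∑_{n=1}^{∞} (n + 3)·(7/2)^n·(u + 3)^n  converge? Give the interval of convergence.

The ratio of consecutive coefficients is [((n+1) + 3)/(n + 3)] · 7/2 → 7/2.
Thus R = 1/(7/2) = 2/7.
Check u = -19/7: the n-th term does not approach 0; divergence by the term test.
When u = -23/7, the n-th term does not approach 0; divergence by the term test.

(-23/7, -19/7)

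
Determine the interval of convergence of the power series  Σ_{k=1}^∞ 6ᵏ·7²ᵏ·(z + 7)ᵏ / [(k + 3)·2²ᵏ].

[-1031/147, -1027/147)

The ratio of consecutive coefficients is [(k + 3)/((k+1) + 3)] · 6·49/4 → 147/2.
Thus R = 1/(147/2) = 2/147.
When z = -1027/147, the terms behave like c/k; limit comparison with the harmonic series gives divergence.
At z = -1031/147: an alternating series whose terms decrease to 0 in absolute value, so it converges by the Leibniz criterion.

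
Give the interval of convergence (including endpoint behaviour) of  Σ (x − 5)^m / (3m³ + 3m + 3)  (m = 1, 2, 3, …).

[4, 6]

Ratio test: |a_{m+1}/a_m| = (3m³ + 3m + 3)/(3(m+1)³ + 3(m+1) + 3) → 1 as m → ∞.
Convergence for |x − 5| < 1, so R = 1.
Endpoint x = 6: absolute convergence follows by limit comparison with Σ 1/m³.
Endpoint x = 4: the terms are on the order of 1/m³, so the series converges absolutely by comparison with the p-series (p = 3 > 1).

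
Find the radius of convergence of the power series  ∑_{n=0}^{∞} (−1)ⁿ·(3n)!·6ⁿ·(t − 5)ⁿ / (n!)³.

R = 1/162

Ratio test: |a_{n+1}/a_n| = (3n+1)·(3n+2)·(3n+3)/(n+1)³ · 6 → 162 as n → ∞.
Thus R = 1/(162) = 1/162.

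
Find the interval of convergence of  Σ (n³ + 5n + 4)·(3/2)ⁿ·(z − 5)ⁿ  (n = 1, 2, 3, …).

Ratio test: |a_{n+1}/a_n| = [((n+1)³ + 5(n+1) + 4)/(n³ + 5n + 4)] · 3/2 → 3/2 as n → ∞.
The series converges when 3/2 · |z − 5| < 1, giving R = 2/3.
When z = 17/3, the terms have absolute value of order n³, which does not tend to 0, so the series diverges by the divergence test.
At z = 13/3: the n-th term does not approach 0; divergence by the term test.

(13/3, 17/3)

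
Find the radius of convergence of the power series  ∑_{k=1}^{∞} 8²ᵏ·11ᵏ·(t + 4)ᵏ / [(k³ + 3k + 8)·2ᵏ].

R = 1/352

By the ratio test, |a_{k+1}/a_k| = [(k³ + 3k + 8)/((k+1)³ + 3(k+1) + 8)] · 64·11/2 → 352.
Thus R = 1/(352) = 1/352.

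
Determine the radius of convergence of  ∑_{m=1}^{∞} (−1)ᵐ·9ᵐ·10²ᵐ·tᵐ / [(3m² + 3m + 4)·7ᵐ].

R = 7/900

Apply the ratio test: |a_{m+1}| / |a_m| = [(3m² + 3m + 4)/(3(m+1)² + 3(m+1) + 4)] · 9·100/7, which tends to 900/7 as m → ∞.
The series converges when 900/7 · |t| < 1, giving R = 7/900.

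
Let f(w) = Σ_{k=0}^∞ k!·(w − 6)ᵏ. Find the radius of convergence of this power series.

The ratio of consecutive coefficients is (k+1) → ∞.
The ratio grows without bound, so the series diverges whenever (w − 6) ≠ 0; it converges only at w = 6. R = 0.

R = 0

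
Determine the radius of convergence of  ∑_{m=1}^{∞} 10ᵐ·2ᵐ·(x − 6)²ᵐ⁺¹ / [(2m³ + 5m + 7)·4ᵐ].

R = √5/5

Apply the ratio test: |a_{m+1}| / |a_m| = [(2m³ + 5m + 7)/(2(m+1)³ + 5(m+1) + 7)] · 10·2/4, which tends to 5 as m → ∞.
Since the exponent of (x − 6) increases by 2 each term, convergence requires |x − 6|² < 1/5, hence R = √5/5.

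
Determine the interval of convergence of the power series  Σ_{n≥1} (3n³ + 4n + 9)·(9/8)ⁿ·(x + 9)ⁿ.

The ratio of consecutive coefficients is [(3(n+1)³ + 4(n+1) + 9)/(3n³ + 4n + 9)] · 9/8 → 9/8.
The series converges when 9/8 · |x + 9| < 1, giving R = 8/9.
When x = -73/9, the n-th term does not approach 0; divergence by the term test.
At x = -89/9: the n-th term does not approach 0; divergence by the term test.

(-89/9, -73/9)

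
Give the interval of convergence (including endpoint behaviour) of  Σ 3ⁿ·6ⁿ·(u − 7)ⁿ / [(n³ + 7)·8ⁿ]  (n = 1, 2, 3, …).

Apply the ratio test: |a_{n+1}| / |a_n| = [(n³ + 7)/((n+1)³ + 7)] · 3·6/8, which tends to 9/4 as n → ∞.
Thus R = 1/(9/4) = 4/9.
When u = 67/9, absolute convergence follows by limit comparison with Σ 1/n³.
Check u = 59/9: absolute convergence follows by limit comparison with Σ 1/n³.

[59/9, 67/9]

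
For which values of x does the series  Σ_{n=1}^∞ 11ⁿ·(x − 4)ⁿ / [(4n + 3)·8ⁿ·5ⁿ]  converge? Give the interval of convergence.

Apply the ratio test: |a_{n+1}| / |a_n| = [(4n + 3)/(4(n+1) + 3)] · 11/(8·5), which tends to 11/40 as n → ∞.
Hence the series converges for |x − 4| < 1/(11/40) = 40/11, so the radius of convergence is 40/11.
When x = 84/11, the terms behave like c/n; limit comparison with the harmonic series gives divergence.
When x = 4/11, the terms alternate in sign and decrease monotonically to 0 in absolute value (size ~ c/n), so the alternating series test gives convergence.

[4/11, 84/11)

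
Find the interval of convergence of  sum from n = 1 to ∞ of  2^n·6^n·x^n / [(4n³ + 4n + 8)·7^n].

[-7/12, 7/12]

By the ratio test, |a_{n+1}/a_n| = [(4n³ + 4n + 8)/(4(n+1)³ + 4(n+1) + 8)] · 2·6/7 → 12/7.
The series converges when 12/7 · |x| < 1, giving R = 7/12.
Check x = 7/12: absolute convergence follows by limit comparison with Σ 1/n³.
Check x = -7/12: absolute convergence follows by limit comparison with Σ 1/n³.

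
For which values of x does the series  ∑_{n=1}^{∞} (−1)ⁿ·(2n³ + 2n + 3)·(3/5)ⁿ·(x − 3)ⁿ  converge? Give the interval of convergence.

(4/3, 14/3)

Ratio test: |a_{n+1}/a_n| = [(2(n+1)³ + 2(n+1) + 3)/(2n³ + 2n + 3)] · 3/5 → 3/5 as n → ∞.
The series converges when 3/5 · |x − 3| < 1, giving R = 5/3.
At x = 14/3: the n-th term does not approach 0; divergence by the term test.
When x = 4/3, the n-th term does not approach 0; divergence by the term test.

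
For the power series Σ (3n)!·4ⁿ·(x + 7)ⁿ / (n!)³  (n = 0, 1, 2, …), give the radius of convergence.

The ratio of consecutive coefficients is (3n+1)·(3n+2)·(3n+3)/(n+1)³ · 4 → 108.
Hence the series converges for |x + 7| < 1/(108) = 1/108, so the radius of convergence is 1/108.

R = 1/108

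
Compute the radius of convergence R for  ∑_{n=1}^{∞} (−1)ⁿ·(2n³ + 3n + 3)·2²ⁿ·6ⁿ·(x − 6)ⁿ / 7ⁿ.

By the ratio test, |a_{n+1}/a_n| = [(2(n+1)³ + 3(n+1) + 3)/(2n³ + 3n + 3)] · 4·6/7 → 24/7.
The series converges when 24/7 · |x − 6| < 1, giving R = 7/24.

R = 7/24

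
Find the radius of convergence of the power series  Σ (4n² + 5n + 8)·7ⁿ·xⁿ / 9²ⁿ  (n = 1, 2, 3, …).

R = 81/7

Apply the ratio test: |a_{n+1}| / |a_n| = [(4(n+1)² + 5(n+1) + 8)/(4n² + 5n + 8)] · 7/81, which tends to 7/81 as n → ∞.
Hence the series converges for |x| < 1/(7/81) = 81/7, so the radius of convergence is 81/7.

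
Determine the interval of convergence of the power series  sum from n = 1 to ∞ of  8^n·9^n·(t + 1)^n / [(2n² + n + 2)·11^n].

The ratio of consecutive coefficients is [(2n² + n + 2)/(2(n+1)² + (n+1) + 2)] · 8·9/11 → 72/11.
Hence the series converges for |t + 1| < 1/(72/11) = 11/72, so the radius of convergence is 11/72.
When t = -61/72, the terms are on the order of 1/n², so the series converges absolutely by comparison with the p-series (p = 2 > 1).
Endpoint t = -83/72: the series is dominated by a constant times Σ 1/n², which converges (p = 2 > 1).

[-83/72, -61/72]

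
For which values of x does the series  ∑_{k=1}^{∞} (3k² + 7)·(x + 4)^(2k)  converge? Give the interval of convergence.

Ratio test: |a_{k+1}/a_k| = (3(k+1)² + 7)/(3k² + 7) → 1 as k → ∞.
Writing y = (x + 4)², the series in y has radius 1, so |x + 4| < √(1) = 1 and R = 1.
When x = -3, the k-th term does not approach 0; divergence by the term test.
When x = -5, the k-th term does not approach 0; divergence by the term test.

(-5, -3)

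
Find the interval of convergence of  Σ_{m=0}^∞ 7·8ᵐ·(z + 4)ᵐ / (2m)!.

Ratio test: |a_{m+1}/a_m| = 7/7 · 8 · 1/[(2m+1)·(2m+2)] → 0 as m → ∞.
The ratio tends to 0 regardless of z, hence R = ∞.

(−∞, ∞)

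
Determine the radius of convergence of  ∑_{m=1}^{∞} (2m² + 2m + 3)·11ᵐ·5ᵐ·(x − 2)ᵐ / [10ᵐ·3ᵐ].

R = 6/11

Apply the ratio test: |a_{m+1}| / |a_m| = [(2(m+1)² + 2(m+1) + 3)/(2m² + 2m + 3)] · 11·5/(10·3), which tends to 11/6 as m → ∞.
Hence the series converges for |x − 2| < 1/(11/6) = 6/11, so the radius of convergence is 6/11.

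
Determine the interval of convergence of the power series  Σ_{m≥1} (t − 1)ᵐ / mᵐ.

(−∞, ∞)

By the Cauchy root test, |a_m|^(1/m) = 1/m → 0.
The limit is 0 for every t, so R = ∞.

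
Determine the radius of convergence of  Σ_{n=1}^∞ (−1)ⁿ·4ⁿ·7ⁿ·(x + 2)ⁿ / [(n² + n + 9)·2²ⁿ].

By the ratio test, |a_{n+1}/a_n| = [(n² + n + 9)/((n+1)² + (n+1) + 9)] · 4·7/4 → 7.
Convergence for |x + 2| · 7 < 1, i.e. |x + 2| < 1/7. So R = 1/7.

R = 1/7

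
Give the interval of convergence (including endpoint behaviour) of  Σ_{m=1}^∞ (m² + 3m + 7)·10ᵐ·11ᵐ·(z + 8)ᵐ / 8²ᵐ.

(-472/55, -408/55)

By the ratio test, |a_{m+1}/a_m| = [((m+1)² + 3(m+1) + 7)/(m² + 3m + 7)] · 10·11/64 → 55/32.
The series converges when 55/32 · |z + 8| < 1, giving R = 32/55.
Endpoint z = -408/55: the terms have absolute value of order m², which does not tend to 0, so the series diverges by the divergence test.
Endpoint z = -472/55: the m-th term does not approach 0; divergence by the term test.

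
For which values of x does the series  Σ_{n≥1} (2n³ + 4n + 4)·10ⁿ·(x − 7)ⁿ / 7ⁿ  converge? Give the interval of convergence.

By the ratio test, |a_{n+1}/a_n| = [(2(n+1)³ + 4(n+1) + 4)/(2n³ + 4n + 4)] · 10/7 → 10/7.
Convergence for |x − 7| · 10/7 < 1, i.e. |x − 7| < 7/10. So R = 7/10.
Endpoint x = 77/10: the n-th term does not approach 0; divergence by the term test.
When x = 63/10, the n-th term does not approach 0; divergence by the term test.

(63/10, 77/10)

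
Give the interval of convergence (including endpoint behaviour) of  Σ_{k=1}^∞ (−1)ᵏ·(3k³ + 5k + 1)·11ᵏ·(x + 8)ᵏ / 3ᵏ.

The ratio of consecutive coefficients is [(3(k+1)³ + 5(k+1) + 1)/(3k³ + 5k + 1)] · 11/3 → 11/3.
The series converges when 11/3 · |x + 8| < 1, giving R = 3/11.
At x = -85/11: the terms have absolute value of order k³, which does not tend to 0, so the series diverges by the divergence test.
Endpoint x = -91/11: the terms do not tend to 0, so the series diverges.

(-91/11, -85/11)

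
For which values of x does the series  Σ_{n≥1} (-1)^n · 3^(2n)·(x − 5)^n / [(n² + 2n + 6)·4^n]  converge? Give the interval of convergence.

[41/9, 49/9]

By the ratio test, |a_{n+1}/a_n| = [(n² + 2n + 6)/((n+1)² + 2(n+1) + 6)] · 9/4 → 9/4.
Hence the series converges for |x − 5| < 1/(9/4) = 4/9, so the radius of convergence is 4/9.
When x = 49/9, the terms are on the order of 1/n², so the series converges absolutely by comparison with the p-series (p = 2 > 1).
Check x = 41/9: the series is dominated by a constant times Σ 1/n², which converges (p = 2 > 1).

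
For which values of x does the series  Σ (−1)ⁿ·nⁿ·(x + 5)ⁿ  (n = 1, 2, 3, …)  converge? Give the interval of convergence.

{-5}

Root test: |a_n|^(1/n) = n → ∞.
Since the n-th root of |a_n| is unbounded, the series converges only at x = -5; R = 0.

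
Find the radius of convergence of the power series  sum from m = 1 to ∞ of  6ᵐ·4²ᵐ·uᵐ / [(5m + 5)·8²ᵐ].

The ratio of consecutive coefficients is [(5m + 5)/(5(m+1) + 5)] · 6·16/64 → 3/2.
Convergence for |u| · 3/2 < 1, i.e. |u| < 2/3. So R = 2/3.

R = 2/3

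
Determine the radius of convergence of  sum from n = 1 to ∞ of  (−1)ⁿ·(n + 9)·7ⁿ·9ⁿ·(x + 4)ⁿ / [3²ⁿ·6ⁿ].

The ratio of consecutive coefficients is [((n+1) + 9)/(n + 9)] · 7·9/(9·6) → 7/6.
Convergence for |x + 4| · 7/6 < 1, i.e. |x + 4| < 6/7. So R = 6/7.

R = 6/7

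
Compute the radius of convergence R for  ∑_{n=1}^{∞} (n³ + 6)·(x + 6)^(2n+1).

R = 1

The ratio of consecutive coefficients is ((n+1)³ + 6)/(n³ + 6) → 1.
Since the exponent of (x + 6) increases by 2 each term, convergence requires |x + 6|² < 1, hence R = 1.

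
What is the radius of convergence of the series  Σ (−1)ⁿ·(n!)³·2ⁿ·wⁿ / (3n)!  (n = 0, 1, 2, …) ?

Apply the ratio test: |a_{n+1}| / |a_n| = (n+1)³/[(3n+1)·(3n+2)·(3n+3)] · 2, which tends to 2/27 as n → ∞.
Thus R = 1/(2/27) = 27/2.

R = 27/2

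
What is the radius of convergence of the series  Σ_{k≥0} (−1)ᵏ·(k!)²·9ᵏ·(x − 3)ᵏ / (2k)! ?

R = 4/9

Ratio test: |a_{k+1}/a_k| = (k+1)²/[(2k+1)·(2k+2)] · 9 → 9/4 as k → ∞.
Hence the series converges for |x − 3| < 1/(9/4) = 4/9, so the radius of convergence is 4/9.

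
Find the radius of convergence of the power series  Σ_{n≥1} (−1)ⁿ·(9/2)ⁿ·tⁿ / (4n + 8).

R = 2/9

Ratio test: |a_{n+1}/a_n| = [(4n + 8)/(4(n+1) + 8)] · 9/2 → 9/2 as n → ∞.
The series converges when 9/2 · |t| < 1, giving R = 2/9.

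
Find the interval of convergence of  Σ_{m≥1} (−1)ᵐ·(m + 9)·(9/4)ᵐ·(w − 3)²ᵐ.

By the ratio test, |a_{m+1}/a_m| = [((m+1) + 9)/(m + 9)] · 9/4 → 9/4.
Writing y = (w − 3)², the series in y has radius 4/9, so |w − 3| < √(4/9) = 2/3 and R = 2/3.
At w = 11/3: the terms do not tend to 0, so the series diverges.
Endpoint w = 7/3: the terms do not tend to 0, so the series diverges.

(7/3, 11/3)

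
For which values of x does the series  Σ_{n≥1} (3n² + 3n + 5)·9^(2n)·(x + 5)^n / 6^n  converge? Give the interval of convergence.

Apply the ratio test: |a_{n+1}| / |a_n| = [(3(n+1)² + 3(n+1) + 5)/(3n² + 3n + 5)] · 81/6, which tends to 27/2 as n → ∞.
The series converges when 27/2 · |x + 5| < 1, giving R = 2/27.
Check x = -133/27: the n-th term does not approach 0; divergence by the term test.
At x = -137/27: the terms do not tend to 0, so the series diverges.

(-137/27, -133/27)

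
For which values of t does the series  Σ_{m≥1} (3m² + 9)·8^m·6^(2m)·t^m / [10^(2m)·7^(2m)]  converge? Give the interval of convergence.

Apply the ratio test: |a_{m+1}| / |a_m| = [(3(m+1)² + 9)/(3m² + 9)] · 8·36/(100·49), which tends to 72/1225 as m → ∞.
Convergence for |t| · 72/1225 < 1, i.e. |t| < 1225/72. So R = 1225/72.
Check t = 1225/72: the terms have absolute value of order m², which does not tend to 0, so the series diverges by the divergence test.
When t = -1225/72, the m-th term does not approach 0; divergence by the term test.

(-1225/72, 1225/72)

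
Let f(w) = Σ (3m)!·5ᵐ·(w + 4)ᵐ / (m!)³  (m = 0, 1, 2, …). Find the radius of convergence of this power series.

By the ratio test, |a_{m+1}/a_m| = (3m+1)·(3m+2)·(3m+3)/(m+1)³ · 5 → 135.
The series converges when 135 · |w + 4| < 1, giving R = 1/135.

R = 1/135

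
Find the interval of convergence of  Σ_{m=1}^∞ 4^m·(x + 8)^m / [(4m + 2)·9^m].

Apply the ratio test: |a_{m+1}| / |a_m| = [(4m + 2)/(4(m+1) + 2)] · 4/9, which tends to 4/9 as m → ∞.
The series converges when 4/9 · |x + 8| < 1, giving R = 9/4.
When x = -23/4, comparison with the harmonic series Σ 1/m shows the series diverges.
Endpoint x = -41/4: convergence follows from the alternating series test (terms decrease monotonically to 0).

[-41/4, -23/4)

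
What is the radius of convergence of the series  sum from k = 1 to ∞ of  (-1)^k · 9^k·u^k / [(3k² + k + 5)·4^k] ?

The ratio of consecutive coefficients is [(3k² + k + 5)/(3(k+1)² + (k+1) + 5)] · 9/4 → 9/4.
Hence the series converges for |u| < 1/(9/4) = 4/9, so the radius of convergence is 4/9.

R = 4/9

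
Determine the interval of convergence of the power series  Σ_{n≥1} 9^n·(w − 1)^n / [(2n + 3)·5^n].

The ratio of consecutive coefficients is [(2n + 3)/(2(n+1) + 3)] · 9/5 → 9/5.
Convergence for |w − 1| · 9/5 < 1, i.e. |w − 1| < 5/9. So R = 5/9.
Check w = 14/9: comparison with the harmonic series Σ 1/n shows the series diverges.
When w = 4/9, an alternating series whose terms decrease to 0 in absolute value, so it converges by the Leibniz criterion.

[4/9, 14/9)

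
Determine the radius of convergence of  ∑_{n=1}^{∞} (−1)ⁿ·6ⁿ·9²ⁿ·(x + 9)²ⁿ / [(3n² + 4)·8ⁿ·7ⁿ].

R = 2√21/27

Ratio test: |a_{n+1}/a_n| = [(3n² + 4)/(3(n+1)² + 4)] · 6·81/(8·7) → 243/28 as n → ∞.
Successive powers of (x + 9) differ by 2, so the series converges when |x + 9|² · 243/28 < 1, i.e. |x + 9| < √(28/243). So R = 2√21/27.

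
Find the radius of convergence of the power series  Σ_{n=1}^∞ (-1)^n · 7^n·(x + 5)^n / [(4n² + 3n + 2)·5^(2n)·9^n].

By the ratio test, |a_{n+1}/a_n| = [(4n² + 3n + 2)/(4(n+1)² + 3(n+1) + 2)] · 7/(25·9) → 7/225.
Thus R = 1/(7/225) = 225/7.

R = 225/7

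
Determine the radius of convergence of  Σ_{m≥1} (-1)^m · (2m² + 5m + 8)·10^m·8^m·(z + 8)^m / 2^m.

Ratio test: |a_{m+1}/a_m| = [(2(m+1)² + 5(m+1) + 8)/(2m² + 5m + 8)] · 10·8/2 → 40 as m → ∞.
Hence the series converges for |z + 8| < 1/(40) = 1/40, so the radius of convergence is 1/40.

R = 1/40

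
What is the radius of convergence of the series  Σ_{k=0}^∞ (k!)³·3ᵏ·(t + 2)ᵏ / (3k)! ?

Ratio test: |a_{k+1}/a_k| = (k+1)³/[(3k+1)·(3k+2)·(3k+3)] · 3 → 1/9 as k → ∞.
Convergence for |t + 2| · 1/9 < 1, i.e. |t + 2| < 9. So R = 9.

R = 9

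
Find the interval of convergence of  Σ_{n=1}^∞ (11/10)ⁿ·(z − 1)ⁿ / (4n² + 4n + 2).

By the ratio test, |a_{n+1}/a_n| = [(4n² + 4n + 2)/(4(n+1)² + 4(n+1) + 2)] · 11/10 → 11/10.
Hence the series converges for |z − 1| < 1/(11/10) = 10/11, so the radius of convergence is 10/11.
Endpoint z = 21/11: the series is dominated by a constant times Σ 1/n², which converges (p = 2 > 1).
At z = 1/11: absolute convergence follows by limit comparison with Σ 1/n².

[1/11, 21/11]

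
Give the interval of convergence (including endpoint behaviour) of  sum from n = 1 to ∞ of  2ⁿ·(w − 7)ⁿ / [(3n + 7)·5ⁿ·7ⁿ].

[-21/2, 49/2)

Ratio test: |a_{n+1}/a_n| = [(3n + 7)/(3(n+1) + 7)] · 2/(5·7) → 2/35 as n → ∞.
Thus R = 1/(2/35) = 35/2.
Check w = 49/2: comparison with the harmonic series Σ 1/n shows the series diverges.
When w = -21/2, an alternating series whose terms decrease to 0 in absolute value, so it converges by the Leibniz criterion.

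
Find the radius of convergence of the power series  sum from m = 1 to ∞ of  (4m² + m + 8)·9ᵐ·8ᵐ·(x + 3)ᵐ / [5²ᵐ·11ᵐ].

R = 275/72

Ratio test: |a_{m+1}/a_m| = [(4(m+1)² + (m+1) + 8)/(4m² + m + 8)] · 9·8/(25·11) → 72/275 as m → ∞.
Hence the series converges for |x + 3| < 1/(72/275) = 275/72, so the radius of convergence is 275/72.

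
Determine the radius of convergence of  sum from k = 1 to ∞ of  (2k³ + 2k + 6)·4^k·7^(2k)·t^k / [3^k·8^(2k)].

R = 48/49

Apply the ratio test: |a_{k+1}| / |a_k| = [(2(k+1)³ + 2(k+1) + 6)/(2k³ + 2k + 6)] · 4·49/(3·64), which tends to 49/48 as k → ∞.
Convergence for |t| · 49/48 < 1, i.e. |t| < 48/49. So R = 48/49.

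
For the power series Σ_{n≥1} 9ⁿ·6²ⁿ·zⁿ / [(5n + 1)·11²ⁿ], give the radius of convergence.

By the ratio test, |a_{n+1}/a_n| = [(5n + 1)/(5(n+1) + 1)] · 9·36/121 → 324/121.
Thus R = 1/(324/121) = 121/324.

R = 121/324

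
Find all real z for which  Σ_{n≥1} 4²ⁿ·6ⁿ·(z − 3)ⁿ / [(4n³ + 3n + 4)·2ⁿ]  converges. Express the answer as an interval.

The ratio of consecutive coefficients is [(4n³ + 3n + 4)/(4(n+1)³ + 3(n+1) + 4)] · 16·6/2 → 48.
The series converges when 48 · |z − 3| < 1, giving R = 1/48.
When z = 145/48, the series is dominated by a constant times Σ 1/n³, which converges (p = 3 > 1).
Check z = 143/48: the terms are on the order of 1/n³, so the series converges absolutely by comparison with the p-series (p = 3 > 1).

[143/48, 145/48]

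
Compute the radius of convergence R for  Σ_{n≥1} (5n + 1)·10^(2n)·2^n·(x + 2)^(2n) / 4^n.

By the ratio test, |a_{n+1}/a_n| = [(5(n+1) + 1)/(5n + 1)] · 100·2/4 → 50.
Successive powers of (x + 2) differ by 2, so the series converges when |x + 2|² · 50 < 1, i.e. |x + 2| < √(1/50). So R = √2/10.

R = √2/10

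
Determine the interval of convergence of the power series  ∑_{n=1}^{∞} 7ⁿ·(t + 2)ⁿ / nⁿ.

(−∞, ∞)

Root test: |a_n|^(1/n) = 7/n → 0.
Since the n-th root of |a_n| tends to 0, the series converges for all real t; R = ∞.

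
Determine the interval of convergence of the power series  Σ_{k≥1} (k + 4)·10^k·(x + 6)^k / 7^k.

The ratio of consecutive coefficients is [((k+1) + 4)/(k + 4)] · 10/7 → 10/7.
Hence the series converges for |x + 6| < 1/(10/7) = 7/10, so the radius of convergence is 7/10.
Check x = -53/10: the k-th term does not approach 0; divergence by the term test.
At x = -67/10: the k-th term does not approach 0; divergence by the term test.

(-67/10, -53/10)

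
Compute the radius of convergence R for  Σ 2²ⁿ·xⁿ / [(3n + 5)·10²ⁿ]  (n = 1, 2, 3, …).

R = 25

Apply the ratio test: |a_{n+1}| / |a_n| = [(3n + 5)/(3(n+1) + 5)] · 4/100, which tends to 1/25 as n → ∞.
Convergence for |x| · 1/25 < 1, i.e. |x| < 25. So R = 25.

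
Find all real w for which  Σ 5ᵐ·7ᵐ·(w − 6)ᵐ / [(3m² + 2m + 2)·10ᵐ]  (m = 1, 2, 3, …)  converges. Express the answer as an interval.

Ratio test: |a_{m+1}/a_m| = [(3m² + 2m + 2)/(3(m+1)² + 2(m+1) + 2)] · 5·7/10 → 7/2 as m → ∞.
Convergence for |w − 6| · 7/2 < 1, i.e. |w − 6| < 2/7. So R = 2/7.
Endpoint w = 44/7: absolute convergence follows by limit comparison with Σ 1/m².
Endpoint w = 40/7: the terms are on the order of 1/m², so the series converges absolutely by comparison with the p-series (p = 2 > 1).

[40/7, 44/7]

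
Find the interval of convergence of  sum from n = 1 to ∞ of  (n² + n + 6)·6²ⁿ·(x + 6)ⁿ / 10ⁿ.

Ratio test: |a_{n+1}/a_n| = [((n+1)² + (n+1) + 6)/(n² + n + 6)] · 36/10 → 18/5 as n → ∞.
Thus R = 1/(18/5) = 5/18.
At x = -103/18: the terms have absolute value of order n², which does not tend to 0, so the series diverges by the divergence test.
Endpoint x = -113/18: the terms have absolute value of order n², which does not tend to 0, so the series diverges by the divergence test.

(-113/18, -103/18)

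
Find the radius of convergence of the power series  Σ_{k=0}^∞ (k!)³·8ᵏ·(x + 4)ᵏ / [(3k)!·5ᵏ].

Apply the ratio test: |a_{k+1}| / |a_k| = (k+1)³/[(3k+1)·(3k+2)·(3k+3)] · 8/5, which tends to 8/135 as k → ∞.
Hence the series converges for |x + 4| < 1/(8/135) = 135/8, so the radius of convergence is 135/8.

R = 135/8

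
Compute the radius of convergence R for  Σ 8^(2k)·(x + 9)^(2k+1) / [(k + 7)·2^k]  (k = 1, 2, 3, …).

Ratio test: |a_{k+1}/a_k| = [(k + 7)/((k+1) + 7)] · 64/2 → 32 as k → ∞.
Writing y = (x + 9)², the series in y has radius 1/32, so |x + 9| < √(1/32) and R = √2/8.

R = √2/8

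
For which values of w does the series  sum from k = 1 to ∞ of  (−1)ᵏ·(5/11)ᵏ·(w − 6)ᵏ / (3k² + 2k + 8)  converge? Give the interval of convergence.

Ratio test: |a_{k+1}/a_k| = [(3k² + 2k + 8)/(3(k+1)² + 2(k+1) + 8)] · 5/11 → 5/11 as k → ∞.
Thus R = 1/(5/11) = 11/5.
Check w = 41/5: the terms are on the order of 1/k², so the series converges absolutely by comparison with the p-series (p = 2 > 1).
Check w = 19/5: absolute convergence follows by limit comparison with Σ 1/k².

[19/5, 41/5]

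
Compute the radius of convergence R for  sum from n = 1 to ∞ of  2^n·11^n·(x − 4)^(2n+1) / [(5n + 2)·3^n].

R = √66/22

Apply the ratio test: |a_{n+1}| / |a_n| = [(5n + 2)/(5(n+1) + 2)] · 2·11/3, which tends to 22/3 as n → ∞.
Successive powers of (x − 4) differ by 2, so the series converges when |x − 4|² · 22/3 < 1, i.e. |x − 4| < √(3/22). So R = √66/22.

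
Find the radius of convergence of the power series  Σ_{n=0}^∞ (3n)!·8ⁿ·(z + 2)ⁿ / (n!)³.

R = 1/216

By the ratio test, |a_{n+1}/a_n| = (3n+1)·(3n+2)·(3n+3)/(n+1)³ · 8 → 216.
Hence the series converges for |z + 2| < 1/(216) = 1/216, so the radius of convergence is 1/216.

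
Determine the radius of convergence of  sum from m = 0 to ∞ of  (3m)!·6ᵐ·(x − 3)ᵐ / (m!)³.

Apply the ratio test: |a_{m+1}| / |a_m| = (3m+1)·(3m+2)·(3m+3)/(m+1)³ · 6, which tends to 162 as m → ∞.
Thus R = 1/(162) = 1/162.

R = 1/162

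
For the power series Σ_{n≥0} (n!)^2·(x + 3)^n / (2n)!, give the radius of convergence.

Apply the ratio test: |a_{n+1}| / |a_n| = (n+1)²/[(2n+1)·(2n+2)], which tends to 1/4 as n → ∞.
Convergence for |x + 3| · 1/4 < 1, i.e. |x + 3| < 4. So R = 4.

R = 4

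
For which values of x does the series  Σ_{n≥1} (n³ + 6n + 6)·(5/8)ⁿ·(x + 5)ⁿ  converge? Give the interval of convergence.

(-33/5, -17/5)

Ratio test: |a_{n+1}/a_n| = [((n+1)³ + 6(n+1) + 6)/(n³ + 6n + 6)] · 5/8 → 5/8 as n → ∞.
Hence the series converges for |x + 5| < 1/(5/8) = 8/5, so the radius of convergence is 8/5.
Check x = -17/5: the n-th term does not approach 0; divergence by the term test.
Check x = -33/5: the n-th term does not approach 0; divergence by the term test.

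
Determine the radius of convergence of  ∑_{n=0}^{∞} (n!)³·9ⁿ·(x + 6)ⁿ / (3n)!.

R = 3

Apply the ratio test: |a_{n+1}| / |a_n| = (n+1)³/[(3n+1)·(3n+2)·(3n+3)] · 9, which tends to 1/3 as n → ∞.
Hence the series converges for |x + 6| < 1/(1/3) = 3, so the radius of convergence is 3.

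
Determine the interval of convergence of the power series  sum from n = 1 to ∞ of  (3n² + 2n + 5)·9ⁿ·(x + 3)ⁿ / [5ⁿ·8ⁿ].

The ratio of consecutive coefficients is [(3(n+1)² + 2(n+1) + 5)/(3n² + 2n + 5)] · 9/(5·8) → 9/40.
The series converges when 9/40 · |x + 3| < 1, giving R = 40/9.
When x = 13/9, the terms do not tend to 0, so the series diverges.
At x = -67/9: the n-th term does not approach 0; divergence by the term test.

(-67/9, 13/9)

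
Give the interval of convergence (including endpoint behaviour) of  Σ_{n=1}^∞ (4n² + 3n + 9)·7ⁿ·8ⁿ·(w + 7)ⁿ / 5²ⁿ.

Ratio test: |a_{n+1}/a_n| = [(4(n+1)² + 3(n+1) + 9)/(4n² + 3n + 9)] · 7·8/25 → 56/25 as n → ∞.
Thus R = 1/(56/25) = 25/56.
At w = -367/56: the terms have absolute value of order n², which does not tend to 0, so the series diverges by the divergence test.
At w = -417/56: the terms do not tend to 0, so the series diverges.

(-417/56, -367/56)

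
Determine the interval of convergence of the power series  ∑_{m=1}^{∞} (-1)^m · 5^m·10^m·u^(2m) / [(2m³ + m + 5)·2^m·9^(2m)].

[-9/5, 9/5]

Apply the ratio test: |a_{m+1}| / |a_m| = [(2m³ + m + 5)/(2(m+1)³ + (m+1) + 5)] · 5·10/(2·81), which tends to 25/81 as m → ∞.
Writing y = u², the series in y has radius 81/25, so |u| < √(81/25) = 9/5 and R = 9/5.
At u = 9/5: the terms are on the order of 1/m³, so the series converges absolutely by comparison with the p-series (p = 3 > 1).
Endpoint u = -9/5: the series is dominated by a constant times Σ 1/m³, which converges (p = 3 > 1).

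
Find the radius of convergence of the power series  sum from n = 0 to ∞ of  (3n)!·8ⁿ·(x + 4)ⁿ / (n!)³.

The ratio of consecutive coefficients is (3n+1)·(3n+2)·(3n+3)/(n+1)³ · 8 → 216.
Convergence for |x + 4| · 216 < 1, i.e. |x + 4| < 1/216. So R = 1/216.

R = 1/216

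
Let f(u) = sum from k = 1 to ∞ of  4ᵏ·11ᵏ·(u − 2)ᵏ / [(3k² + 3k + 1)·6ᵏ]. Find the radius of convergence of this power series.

R = 3/22

Apply the ratio test: |a_{k+1}| / |a_k| = [(3k² + 3k + 1)/(3(k+1)² + 3(k+1) + 1)] · 4·11/6, which tends to 22/3 as k → ∞.
Thus R = 1/(22/3) = 3/22.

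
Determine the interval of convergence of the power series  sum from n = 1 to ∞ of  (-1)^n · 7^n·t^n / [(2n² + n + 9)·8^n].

By the ratio test, |a_{n+1}/a_n| = [(2n² + n + 9)/(2(n+1)² + (n+1) + 9)] · 7/8 → 7/8.
Hence the series converges for |t| < 1/(7/8) = 8/7, so the radius of convergence is 8/7.
Endpoint t = 8/7: absolute convergence follows by limit comparison with Σ 1/n².
Check t = -8/7: the terms are on the order of 1/n², so the series converges absolutely by comparison with the p-series (p = 2 > 1).

[-8/7, 8/7]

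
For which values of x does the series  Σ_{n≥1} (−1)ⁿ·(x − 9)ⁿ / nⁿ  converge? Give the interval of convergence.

Applying the root test, |a_n|^(1/n) = 1/n → 0.
The limit is 0 for every x, so R = ∞.

(−∞, ∞)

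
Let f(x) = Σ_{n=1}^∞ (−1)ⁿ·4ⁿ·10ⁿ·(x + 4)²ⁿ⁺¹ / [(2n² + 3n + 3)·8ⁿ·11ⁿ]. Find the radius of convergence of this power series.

Apply the ratio test: |a_{n+1}| / |a_n| = [(2n² + 3n + 3)/(2(n+1)² + 3(n+1) + 3)] · 4·10/(8·11), which tends to 5/11 as n → ∞.
Successive powers of (x + 4) differ by 2, so the series converges when |x + 4|² · 5/11 < 1, i.e. |x + 4| < √(11/5). So R = √55/5.

R = √55/5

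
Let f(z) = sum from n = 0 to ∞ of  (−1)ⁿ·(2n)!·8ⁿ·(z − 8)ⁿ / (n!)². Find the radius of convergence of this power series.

Apply the ratio test: |a_{n+1}| / |a_n| = (2n+1)·(2n+2)/(n+1)² · 8, which tends to 32 as n → ∞.
Hence the series converges for |z − 8| < 1/(32) = 1/32, so the radius of convergence is 1/32.

R = 1/32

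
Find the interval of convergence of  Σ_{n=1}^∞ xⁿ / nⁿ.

Applying the root test, |a_n|^(1/n) = 1/n → 0.
The limit is 0 for every x, so R = ∞.

(−∞, ∞)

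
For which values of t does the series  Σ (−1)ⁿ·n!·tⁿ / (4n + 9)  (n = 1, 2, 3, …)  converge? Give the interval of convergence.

By the ratio test, |a_{n+1}/a_n| = (n+1) · (4n + 9)/(4(n+1) + 9) → ∞.
The terms grow without bound for any t ≠ 0, so R = 0 (convergence only at t = 0).

{0}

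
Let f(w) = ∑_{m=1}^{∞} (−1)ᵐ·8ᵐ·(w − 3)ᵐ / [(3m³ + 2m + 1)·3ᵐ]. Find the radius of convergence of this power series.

R = 3/8

By the ratio test, |a_{m+1}/a_m| = [(3m³ + 2m + 1)/(3(m+1)³ + 2(m+1) + 1)] · 8/3 → 8/3.
Hence the series converges for |w − 3| < 1/(8/3) = 3/8, so the radius of convergence is 3/8.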